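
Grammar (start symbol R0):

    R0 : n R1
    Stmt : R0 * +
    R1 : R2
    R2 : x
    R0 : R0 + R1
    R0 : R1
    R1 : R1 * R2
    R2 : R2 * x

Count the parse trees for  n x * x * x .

Parse trees for n x * x * x:
  [R0 n [R1 [R2 [R2 [R2 x] * x] * x]]]
  [R0 n [R1 [R1 [R2 x]] * [R2 [R2 x] * x]]]
  [R0 n [R1 [R1 [R2 [R2 x] * x]] * [R2 x]]]
  [R0 n [R1 [R1 [R1 [R2 x]] * [R2 x]] * [R2 x]]]

4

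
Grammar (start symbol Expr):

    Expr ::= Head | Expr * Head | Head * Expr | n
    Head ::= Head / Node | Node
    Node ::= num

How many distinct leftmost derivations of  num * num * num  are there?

4

Parse trees for num * num * num:
  [Expr [Expr [Expr [Head [Node num]]] * [Head [Node num]]] * [Head [Node num]]]
  [Expr [Expr [Head [Node num]] * [Expr [Head [Node num]]]] * [Head [Node num]]]
  [Expr [Head [Node num]] * [Expr [Expr [Head [Node num]]] * [Head [Node num]]]]
  [Expr [Head [Node num]] * [Expr [Head [Node num]] * [Expr [Head [Node num]]]]]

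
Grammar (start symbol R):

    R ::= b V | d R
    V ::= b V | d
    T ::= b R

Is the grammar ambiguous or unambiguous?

Unambiguous

Only R, V are reachable from R; ignoring the rest: Each reachable nonterminal has at most one production per leading terminal, and all productions are right-linear; the derivation is determined token-by-token.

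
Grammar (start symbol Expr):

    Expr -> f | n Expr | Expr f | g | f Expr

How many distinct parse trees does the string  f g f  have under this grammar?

Parse trees for f g f:
  [Expr [Expr f [Expr g]] f]
  [Expr f [Expr [Expr g] f]]

2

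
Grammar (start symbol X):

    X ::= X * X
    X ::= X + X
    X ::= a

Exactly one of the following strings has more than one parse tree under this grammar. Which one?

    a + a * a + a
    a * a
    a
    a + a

a + a * a + a: 5 trees
a * a: 1 tree
a: 1 tree
a + a: 1 tree

a + a * a + a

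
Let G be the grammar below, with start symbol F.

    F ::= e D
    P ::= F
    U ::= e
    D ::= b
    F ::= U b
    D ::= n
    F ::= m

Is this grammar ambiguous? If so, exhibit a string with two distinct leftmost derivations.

Ambiguous

Witness: e b

Derivation 1: F ⇒ e D ⇒ e b
Derivation 2: F ⇒ U b ⇒ e b

Two distinct leftmost derivations for the same string.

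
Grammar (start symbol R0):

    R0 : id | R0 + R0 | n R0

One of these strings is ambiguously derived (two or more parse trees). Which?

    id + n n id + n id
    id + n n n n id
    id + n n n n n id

id + n n id + n id

id + n n id + n id: 4 trees
id + n n n n id: 1 tree
id + n n n n n id: 1 tree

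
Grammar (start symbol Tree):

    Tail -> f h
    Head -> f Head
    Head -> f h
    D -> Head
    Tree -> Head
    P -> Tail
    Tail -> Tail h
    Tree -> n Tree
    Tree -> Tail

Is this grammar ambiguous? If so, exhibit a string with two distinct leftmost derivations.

Ambiguous

Witness: f h

Derivation 1: Tree ⇒ Head ⇒ f h
Derivation 2: Tree ⇒ Tail ⇒ f h

Two distinct leftmost derivations for the same string.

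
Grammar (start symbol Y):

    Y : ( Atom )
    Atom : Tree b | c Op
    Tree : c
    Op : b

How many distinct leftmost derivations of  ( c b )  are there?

Parse trees for ( c b ):
  [Y ( [Atom [Tree c] b] )]
  [Y ( [Atom c [Op b]] )]

2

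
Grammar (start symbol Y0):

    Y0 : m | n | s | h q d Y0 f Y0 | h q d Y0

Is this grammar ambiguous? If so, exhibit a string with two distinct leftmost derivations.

Ambiguous

Witness: h q d h q d m f m

Derivation 1: Y0 ⇒ h q d Y0 f Y0 ⇒ h q d h q d Y0 f Y0 ⇒ h q d h q d m f Y0 ⇒ h q d h q d m f m
Derivation 2: Y0 ⇒ h q d Y0 ⇒ h q d h q d Y0 f Y0 ⇒ h q d h q d m f Y0 ⇒ h q d h q d m f m

Two distinct leftmost derivations for the same string.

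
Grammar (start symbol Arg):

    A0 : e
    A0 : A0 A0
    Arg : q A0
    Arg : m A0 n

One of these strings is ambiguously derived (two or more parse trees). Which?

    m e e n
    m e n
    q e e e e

q e e e e

m e e n: 1 tree
m e n: 1 tree
q e e e e: 5 trees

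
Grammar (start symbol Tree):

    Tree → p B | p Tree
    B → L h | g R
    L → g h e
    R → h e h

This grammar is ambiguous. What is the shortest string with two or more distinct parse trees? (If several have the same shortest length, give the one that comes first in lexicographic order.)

length 5: p g h e h has 2 parse trees

Two derivations of p g h e h:
  Tree ⇒ p B ⇒ p L h ⇒ p g h e h
  Tree ⇒ p B ⇒ p g R ⇒ p g h e h

p g h e h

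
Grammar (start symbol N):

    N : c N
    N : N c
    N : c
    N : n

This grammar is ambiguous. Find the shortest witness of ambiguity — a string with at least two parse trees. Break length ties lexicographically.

length 1: no string has ≥2 trees
length 2: c c has 2 parse trees

Two derivations of c c:
  N ⇒ c N ⇒ c c
  N ⇒ N c ⇒ c c

c c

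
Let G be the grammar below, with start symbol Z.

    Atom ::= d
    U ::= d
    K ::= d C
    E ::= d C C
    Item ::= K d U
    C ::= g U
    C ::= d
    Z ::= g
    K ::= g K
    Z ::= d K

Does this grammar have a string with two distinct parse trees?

Only Z, K, C, U are reachable from Z; ignoring the rest: The reachable rules are right-linear with at most one rule per (nonterminal, next-terminal) pair. Each input token forces the next rule, so parsing is deterministic.

Unambiguous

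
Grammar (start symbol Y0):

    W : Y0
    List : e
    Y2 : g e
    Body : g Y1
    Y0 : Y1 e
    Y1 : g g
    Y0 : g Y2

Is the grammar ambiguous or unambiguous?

Ambiguous

Witness: g g e

Derivation 1: Y0 ⇒ Y1 e ⇒ g g e
Derivation 2: Y0 ⇒ g Y2 ⇒ g g e

Two distinct leftmost derivations for the same string.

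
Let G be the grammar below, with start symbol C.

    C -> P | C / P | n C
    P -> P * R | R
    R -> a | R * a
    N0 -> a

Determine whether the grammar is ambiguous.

Witness: a * a

Derivation 1: C ⇒ P ⇒ P * R ⇒ R * R ⇒ a * R ⇒ a * a
Derivation 2: C ⇒ P ⇒ R ⇒ R * a ⇒ a * a

Two distinct leftmost derivations for the same string.

Ambiguous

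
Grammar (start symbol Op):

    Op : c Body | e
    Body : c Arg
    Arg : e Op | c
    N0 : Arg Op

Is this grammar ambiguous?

(N0 is unreachable from Op, so its rules don't affect L(Op).) The reachable rules are right-linear with at most one rule per (nonterminal, next-terminal) pair. Each input token forces the next rule, so parsing is deterministic.

Unambiguous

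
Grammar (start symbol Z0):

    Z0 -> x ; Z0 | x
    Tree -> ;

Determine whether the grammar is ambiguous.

Unambiguous

(Tree is unreachable from Z0, so its rules don't affect L(Z0).) The reachable grammar is A → atom sep A | atom. Each atom is followed by either the separator (recurse) or end-of-string (stop) — no choice point.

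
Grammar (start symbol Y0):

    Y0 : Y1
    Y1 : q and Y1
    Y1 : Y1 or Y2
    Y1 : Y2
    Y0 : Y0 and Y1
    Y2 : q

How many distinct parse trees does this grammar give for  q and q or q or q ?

Parse trees for q and q or q or q:
  [Y0 [Y1 q and [Y1 [Y1 [Y1 [Y2 q]] or [Y2 q]] or [Y2 q]]]]
  [Y0 [Y1 [Y1 q and [Y1 [Y1 [Y2 q]] or [Y2 q]]] or [Y2 q]]]
  [Y0 [Y1 [Y1 [Y1 q and [Y1 [Y2 q]]] or [Y2 q]] or [Y2 q]]]
  [Y0 [Y0 [Y1 [Y2 q]]] and [Y1 [Y1 [Y1 [Y2 q]] or [Y2 q]] or [Y2 q]]]

4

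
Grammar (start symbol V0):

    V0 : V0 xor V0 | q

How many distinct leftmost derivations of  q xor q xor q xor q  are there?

Parse trees for q xor q xor q xor q:
  [V0 [V0 q] xor [V0 [V0 q] xor [V0 [V0 q] xor [V0 q]]]]
  [V0 [V0 q] xor [V0 [V0 [V0 q] xor [V0 q]] xor [V0 q]]]
  [V0 [V0 [V0 q] xor [V0 q]] xor [V0 [V0 q] xor [V0 q]]]
  [V0 [V0 [V0 q] xor [V0 [V0 q] xor [V0 q]]] xor [V0 q]]
  [V0 [V0 [V0 [V0 q] xor [V0 q]] xor [V0 q]] xor [V0 q]]

5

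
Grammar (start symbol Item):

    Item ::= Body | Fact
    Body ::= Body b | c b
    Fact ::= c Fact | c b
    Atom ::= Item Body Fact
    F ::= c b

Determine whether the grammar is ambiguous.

Witness: c b

Derivation 1: Item ⇒ Body ⇒ c b
Derivation 2: Item ⇒ Fact ⇒ c b

Two distinct leftmost derivations for the same string.

Ambiguous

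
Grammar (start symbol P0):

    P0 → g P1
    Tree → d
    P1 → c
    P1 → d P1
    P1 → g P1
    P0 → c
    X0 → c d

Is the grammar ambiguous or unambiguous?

Unambiguous

Only P0, P1 are reachable from P0; ignoring the rest: The reachable rules are right-linear with at most one rule per (nonterminal, next-terminal) pair. Each input token forces the next rule, so parsing is deterministic.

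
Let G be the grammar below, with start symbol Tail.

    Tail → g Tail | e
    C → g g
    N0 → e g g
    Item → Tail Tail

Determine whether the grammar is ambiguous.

Unambiguous

(C, N0, Item are unreachable from Tail, so their rules don't affect L(Tail).) Restricted to the reachable nonterminals, every rule has the form A → t or A → t B, and no two rules for the same A share a first terminal. The grammar encodes a DFA — one run per string.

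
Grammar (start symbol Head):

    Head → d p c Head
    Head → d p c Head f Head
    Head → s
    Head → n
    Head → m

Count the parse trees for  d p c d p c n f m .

Parse trees for d p c d p c n f m:
  [Head d p c [Head d p c [Head n] f [Head m]]]
  [Head d p c [Head d p c [Head n]] f [Head m]]

2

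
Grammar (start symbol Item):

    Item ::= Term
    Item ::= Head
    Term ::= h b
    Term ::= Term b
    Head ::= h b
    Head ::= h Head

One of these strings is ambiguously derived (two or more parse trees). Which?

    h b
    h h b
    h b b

h b

h b: 2 trees
h h b: 1 tree
h b b: 1 tree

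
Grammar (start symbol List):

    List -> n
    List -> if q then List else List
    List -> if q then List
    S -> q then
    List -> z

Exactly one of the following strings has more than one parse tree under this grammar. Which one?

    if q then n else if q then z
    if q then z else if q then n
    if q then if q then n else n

if q then n else if q then z: 1 tree
if q then z else if q then n: 1 tree
if q then if q then n else n: 2 trees

if q then if q then n else n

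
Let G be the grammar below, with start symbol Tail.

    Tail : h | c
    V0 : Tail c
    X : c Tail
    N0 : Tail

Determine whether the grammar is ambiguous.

Unambiguous

Only Tail is reachable from Tail; ignoring the rest: Each reachable nonterminal has at most one production per leading terminal, and all productions are right-linear; the derivation is determined token-by-token.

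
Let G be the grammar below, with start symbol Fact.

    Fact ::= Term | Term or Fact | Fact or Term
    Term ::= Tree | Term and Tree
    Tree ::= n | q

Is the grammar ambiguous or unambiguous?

Ambiguous

Witness: n or n

Derivation 1: Fact ⇒ Term or Fact ⇒ Tree or Fact ⇒ n or Fact ⇒ n or Term ⇒ n or Tree ⇒ n or n
Derivation 2: Fact ⇒ Fact or Term ⇒ Term or Term ⇒ Tree or Term ⇒ n or Term ⇒ n or Tree ⇒ n or n

Two distinct leftmost derivations for the same string.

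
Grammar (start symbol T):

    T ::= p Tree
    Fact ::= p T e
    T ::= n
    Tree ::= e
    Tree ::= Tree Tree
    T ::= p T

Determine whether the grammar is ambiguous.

Ambiguous

Witness: p e e e

Derivation 1: T ⇒ p Tree ⇒ p Tree Tree ⇒ p e Tree ⇒ p e Tree Tree ⇒ p e e Tree ⇒ p e e e
Derivation 2: T ⇒ p Tree ⇒ p Tree Tree ⇒ p Tree Tree Tree ⇒ p e Tree Tree ⇒ p e e Tree ⇒ p e e e

Two distinct leftmost derivations for the same string.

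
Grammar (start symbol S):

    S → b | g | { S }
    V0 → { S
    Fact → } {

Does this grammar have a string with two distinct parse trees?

Unambiguous

(V0, Fact are unreachable from S, so their rules don't affect L(S).) L(S) is { openⁿ atom closeⁿ : n ≥ 0 }. The bracket depth fixes n, and the derivation is forced at every step.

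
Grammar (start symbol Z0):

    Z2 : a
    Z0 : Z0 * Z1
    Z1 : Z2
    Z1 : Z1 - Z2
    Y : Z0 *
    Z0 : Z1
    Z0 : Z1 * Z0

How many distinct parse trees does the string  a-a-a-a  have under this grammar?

1

Parse trees for a-a-a-a:
  [Z0 [Z1 [Z1 [Z1 [Z1 [Z2 a]] - [Z2 a]] - [Z2 a]] - [Z2 a]]]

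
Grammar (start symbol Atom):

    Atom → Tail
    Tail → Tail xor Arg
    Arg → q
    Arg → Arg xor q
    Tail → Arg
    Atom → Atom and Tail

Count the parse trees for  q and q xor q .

2

Parse trees for q and q xor q:
  [Atom [Atom [Tail [Arg q]]] and [Tail [Tail [Arg q]] xor [Arg q]]]
  [Atom [Atom [Tail [Arg q]]] and [Tail [Arg [Arg q] xor q]]]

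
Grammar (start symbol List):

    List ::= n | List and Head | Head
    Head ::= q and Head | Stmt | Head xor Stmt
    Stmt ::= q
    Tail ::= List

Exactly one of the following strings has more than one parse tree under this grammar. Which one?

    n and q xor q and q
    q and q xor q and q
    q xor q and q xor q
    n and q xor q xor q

q and q xor q and q

n and q xor q and q: 1 tree
q and q xor q and q: 3 trees
q xor q and q xor q: 1 tree
n and q xor q xor q: 1 tree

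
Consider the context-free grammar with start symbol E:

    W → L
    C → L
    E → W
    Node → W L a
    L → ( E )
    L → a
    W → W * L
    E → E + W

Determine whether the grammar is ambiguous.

(C, Node are unreachable from E, so their rules don't affect L(E).) The grammar is stratified — E handles '+' (left-recursive), W handles '*', L atoms. Each operator has a fixed associativity and precedence level, so every string has one parse.

Unambiguous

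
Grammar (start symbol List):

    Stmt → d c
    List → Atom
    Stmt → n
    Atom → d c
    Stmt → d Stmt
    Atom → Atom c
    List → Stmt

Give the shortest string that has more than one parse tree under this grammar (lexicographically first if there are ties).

length 1: no string has ≥2 trees
length 2: d c has 2 parse trees

Two derivations of d c:
  List ⇒ Atom ⇒ d c
  List ⇒ Stmt ⇒ d c

d c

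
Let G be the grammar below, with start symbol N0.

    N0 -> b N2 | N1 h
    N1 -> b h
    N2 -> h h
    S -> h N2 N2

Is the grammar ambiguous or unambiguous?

Witness: b h h

Derivation 1: N0 ⇒ b N2 ⇒ b h h
Derivation 2: N0 ⇒ N1 h ⇒ b h h

Two distinct leftmost derivations for the same string.

Ambiguous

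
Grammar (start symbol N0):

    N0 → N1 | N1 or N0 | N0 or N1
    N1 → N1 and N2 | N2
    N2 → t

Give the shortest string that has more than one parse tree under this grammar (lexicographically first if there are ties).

length 1: no string has ≥2 trees
length 3: t or t has 2 parse trees

Two derivations of t or t:
  N0 ⇒ N1 or N0 ⇒ N2 or N0 ⇒ t or N0 ⇒ t or N1 ⇒ t or N2 ⇒ t or t
  N0 ⇒ N0 or N1 ⇒ N1 or N1 ⇒ N2 or N1 ⇒ t or N1 ⇒ t or N2 ⇒ t or t

t or t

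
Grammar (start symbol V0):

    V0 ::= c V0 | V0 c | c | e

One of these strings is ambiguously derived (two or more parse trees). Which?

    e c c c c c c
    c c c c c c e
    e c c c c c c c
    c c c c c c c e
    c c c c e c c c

c c c c e c c c

e c c c c c c: 1 tree
c c c c c c e: 1 tree
e c c c c c c c: 1 tree
c c c c c c c e: 1 tree
c c c c e c c c: 35 trees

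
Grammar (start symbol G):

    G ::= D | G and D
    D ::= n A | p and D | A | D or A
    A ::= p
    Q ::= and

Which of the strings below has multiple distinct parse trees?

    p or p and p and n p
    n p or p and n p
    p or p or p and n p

p or p and p and n p

p or p and p and n p: 2 trees
n p or p and n p: 1 tree
p or p or p and n p: 1 tree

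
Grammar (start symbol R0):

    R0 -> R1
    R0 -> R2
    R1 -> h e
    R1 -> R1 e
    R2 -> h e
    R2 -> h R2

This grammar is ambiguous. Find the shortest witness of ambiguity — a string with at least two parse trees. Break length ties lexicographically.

h e

length 2: h e has 2 parse trees

Two derivations of h e:
  R0 ⇒ R1 ⇒ h e
  R0 ⇒ R2 ⇒ h e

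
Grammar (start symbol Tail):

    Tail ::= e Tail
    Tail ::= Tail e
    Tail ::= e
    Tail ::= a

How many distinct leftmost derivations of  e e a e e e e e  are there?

Parse trees for e e a e e e e e (showing first 6 of 21):
  [Tail e [Tail e [Tail [Tail [Tail [Tail [Tail [Tail a] e] e] e] e] e]]]
  [Tail e [Tail [Tail e [Tail [Tail [Tail [Tail [Tail a] e] e] e] e]] e]]
  [Tail e [Tail [Tail [Tail e [Tail [Tail [Tail [Tail a] e] e] e]] e] e]]
  [Tail e [Tail [Tail [Tail [Tail e [Tail [Tail [Tail a] e] e]] e] e] e]]
  [Tail e [Tail [Tail [Tail [Tail [Tail e [Tail [Tail a] e]] e] e] e] e]]
  [Tail e [Tail [Tail [Tail [Tail [Tail [Tail e [Tail a]] e] e] e] e] e]]

21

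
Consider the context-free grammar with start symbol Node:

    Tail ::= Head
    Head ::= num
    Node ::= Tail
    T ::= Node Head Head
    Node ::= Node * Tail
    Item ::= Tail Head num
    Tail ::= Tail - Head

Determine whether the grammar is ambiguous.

Unambiguous

Only Node, Tail, Head are reachable from Node; ignoring the rest: This is a standard precedence ladder (Node over Tail over Head), with each level left-recursive on its own operator ('*' at Node, '-' at Tail). That structure is LR(1), hence unambiguous.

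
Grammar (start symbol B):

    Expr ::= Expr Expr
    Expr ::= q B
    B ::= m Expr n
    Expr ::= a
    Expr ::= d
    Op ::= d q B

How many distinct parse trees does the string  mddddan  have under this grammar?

Parse trees for mddddan (showing first 6 of 14):
  [B m [Expr [Expr d] [Expr [Expr d] [Expr [Expr d] [Expr [Expr d] [Expr a]]]]] n]
  [B m [Expr [Expr d] [Expr [Expr d] [Expr [Expr [Expr d] [Expr d]] [Expr a]]]] n]
  [B m [Expr [Expr d] [Expr [Expr [Expr d] [Expr d]] [Expr [Expr d] [Expr a]]]] n]
  [B m [Expr [Expr d] [Expr [Expr [Expr d] [Expr [Expr d] [Expr d]]] [Expr a]]] n]
  [B m [Expr [Expr d] [Expr [Expr [Expr [Expr d] [Expr d]] [Expr d]] [Expr a]]] n]
  [B m [Expr [Expr [Expr d] [Expr d]] [Expr [Expr d] [Expr [Expr d] [Expr a]]]] n]

14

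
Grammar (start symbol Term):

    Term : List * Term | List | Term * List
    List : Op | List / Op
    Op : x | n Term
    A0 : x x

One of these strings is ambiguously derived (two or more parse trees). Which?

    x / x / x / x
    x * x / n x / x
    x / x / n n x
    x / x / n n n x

x * x / n x / x

x / x / x / x: 1 tree
x * x / n x / x: 4 trees
x / x / n n x: 1 tree
x / x / n n n x: 1 tree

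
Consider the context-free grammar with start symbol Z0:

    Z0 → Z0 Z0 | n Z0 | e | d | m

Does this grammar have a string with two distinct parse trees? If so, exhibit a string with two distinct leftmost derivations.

Witness: d d d

Derivation 1: Z0 ⇒ Z0 Z0 ⇒ Z0 Z0 Z0 ⇒ d Z0 Z0 ⇒ d d Z0 ⇒ d d d
Derivation 2: Z0 ⇒ Z0 Z0 ⇒ d Z0 ⇒ d Z0 Z0 ⇒ d d Z0 ⇒ d d d

Two distinct leftmost derivations for the same string.

Ambiguous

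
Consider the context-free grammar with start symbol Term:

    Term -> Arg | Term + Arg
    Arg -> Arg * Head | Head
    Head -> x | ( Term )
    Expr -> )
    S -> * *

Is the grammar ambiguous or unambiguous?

Unambiguous

Only Term, Arg, Head are reachable from Term; ignoring the rest: This is a standard precedence ladder (Term over Arg over Head), with each level left-recursive on its own operator ('+' at Term, '*' at Arg). That structure is LR(1), hence unambiguous.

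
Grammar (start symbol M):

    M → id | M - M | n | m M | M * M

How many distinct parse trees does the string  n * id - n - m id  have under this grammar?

Parse trees for n * id - n - m id:
  [M [M [M n] * [M id]] - [M [M n] - [M m [M id]]]]
  [M [M [M [M n] * [M id]] - [M n]] - [M m [M id]]]
  [M [M [M n] * [M [M id] - [M n]]] - [M m [M id]]]
  [M [M n] * [M [M id] - [M [M n] - [M m [M id]]]]]
  [M [M n] * [M [M [M id] - [M n]] - [M m [M id]]]]

5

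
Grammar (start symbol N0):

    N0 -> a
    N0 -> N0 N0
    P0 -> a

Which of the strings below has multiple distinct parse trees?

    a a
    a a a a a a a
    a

a a a a a a a

a a: 1 tree
a a a a a a a: 132 trees
a: 1 tree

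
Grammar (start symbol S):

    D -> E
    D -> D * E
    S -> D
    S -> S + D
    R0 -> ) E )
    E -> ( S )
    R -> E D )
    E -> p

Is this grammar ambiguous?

Unambiguous

(R, R0 are unreachable from S, so their rules don't affect L(S).) S → S + D | D  ;  D → D * E | E  — a left-associative chain with E at the bottom. Each string factors uniquely by precedence.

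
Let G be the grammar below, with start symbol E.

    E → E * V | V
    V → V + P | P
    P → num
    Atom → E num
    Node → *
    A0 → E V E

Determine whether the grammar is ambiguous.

(Atom, Node, A0 are unreachable from E, so their rules don't affect L(E).) This is a standard precedence ladder (E over V over P), with each level left-recursive on its own operator ('*' at E, '+' at V). That structure is LR(1), hence unambiguous.

Unambiguous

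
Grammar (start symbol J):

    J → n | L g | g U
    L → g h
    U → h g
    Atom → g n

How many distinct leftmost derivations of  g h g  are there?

Parse trees for g h g:
  [J [L g h] g]
  [J g [U h g]]

2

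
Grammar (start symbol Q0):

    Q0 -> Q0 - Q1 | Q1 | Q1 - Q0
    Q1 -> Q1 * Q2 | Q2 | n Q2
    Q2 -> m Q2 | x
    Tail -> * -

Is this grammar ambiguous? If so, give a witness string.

Ambiguous

Witness: x - x

Derivation 1: Q0 ⇒ Q0 - Q1 ⇒ Q1 - Q1 ⇒ Q2 - Q1 ⇒ x - Q1 ⇒ x - Q2 ⇒ x - x
Derivation 2: Q0 ⇒ Q1 - Q0 ⇒ Q2 - Q0 ⇒ x - Q0 ⇒ x - Q1 ⇒ x - Q2 ⇒ x - x

Two distinct leftmost derivations for the same string.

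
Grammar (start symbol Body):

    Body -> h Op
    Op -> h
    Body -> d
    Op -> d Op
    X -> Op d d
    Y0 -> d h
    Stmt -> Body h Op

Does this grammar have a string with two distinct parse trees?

Unambiguous

(X, Y0, Stmt are unreachable from Body, so their rules don't affect L(Body).) Restricted to the reachable nonterminals, every rule has the form A → t or A → t B, and no two rules for the same A share a first terminal. The grammar encodes a DFA — one run per string.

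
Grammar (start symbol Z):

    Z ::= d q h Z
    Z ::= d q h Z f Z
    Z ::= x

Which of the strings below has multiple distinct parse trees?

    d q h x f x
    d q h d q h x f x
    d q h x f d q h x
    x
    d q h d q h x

d q h x f x: 1 tree
d q h d q h x f x: 2 trees
d q h x f d q h x: 1 tree
x: 1 tree
d q h d q h x: 1 tree

d q h d q h x f x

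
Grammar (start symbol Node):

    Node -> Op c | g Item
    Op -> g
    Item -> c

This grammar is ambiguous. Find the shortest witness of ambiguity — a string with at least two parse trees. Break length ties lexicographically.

g c

length 2: g c has 2 parse trees

Two derivations of g c:
  Node ⇒ Op c ⇒ g c
  Node ⇒ g Item ⇒ g c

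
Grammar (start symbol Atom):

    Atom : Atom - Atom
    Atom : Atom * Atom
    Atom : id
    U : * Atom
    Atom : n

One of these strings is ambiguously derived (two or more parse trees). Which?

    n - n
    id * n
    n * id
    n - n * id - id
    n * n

n - n: 1 tree
id * n: 1 tree
n * id: 1 tree
n - n * id - id: 5 trees
n * n: 1 tree

n - n * id - id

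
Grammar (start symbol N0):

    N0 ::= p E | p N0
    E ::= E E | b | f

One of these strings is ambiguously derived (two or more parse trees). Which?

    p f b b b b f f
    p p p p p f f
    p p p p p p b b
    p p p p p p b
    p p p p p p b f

p f b b b b f f: 132 trees
p p p p p f f: 1 tree
p p p p p p b b: 1 tree
p p p p p p b: 1 tree
p p p p p p b f: 1 tree

p f b b b b f f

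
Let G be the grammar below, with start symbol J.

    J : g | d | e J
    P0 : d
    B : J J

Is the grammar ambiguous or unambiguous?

(P0, B are unreachable from J, so their rules don't affect L(J).) The reachable rules are right-linear with at most one rule per (nonterminal, next-terminal) pair. Each input token forces the next rule, so parsing is deterministic.

Unambiguous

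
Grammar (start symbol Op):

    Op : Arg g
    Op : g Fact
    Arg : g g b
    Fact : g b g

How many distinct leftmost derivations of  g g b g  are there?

Parse trees for g g b g:
  [Op [Arg g g b] g]
  [Op g [Fact g b g]]

2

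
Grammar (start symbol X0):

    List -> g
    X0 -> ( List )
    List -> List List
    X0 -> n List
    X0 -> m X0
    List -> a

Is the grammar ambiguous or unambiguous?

Ambiguous

Witness: n a a a

Derivation 1: X0 ⇒ n List ⇒ n List List ⇒ n List List List ⇒ n a List List ⇒ n a a List ⇒ n a a a
Derivation 2: X0 ⇒ n List ⇒ n List List ⇒ n a List ⇒ n a List List ⇒ n a a List ⇒ n a a a

Two distinct leftmost derivations for the same string.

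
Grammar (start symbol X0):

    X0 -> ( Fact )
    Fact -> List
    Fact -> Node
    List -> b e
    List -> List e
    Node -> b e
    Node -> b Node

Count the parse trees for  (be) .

Parse trees for (be):
  [X0 ( [Fact [List b e]] )]
  [X0 ( [Fact [Node b e]] )]

2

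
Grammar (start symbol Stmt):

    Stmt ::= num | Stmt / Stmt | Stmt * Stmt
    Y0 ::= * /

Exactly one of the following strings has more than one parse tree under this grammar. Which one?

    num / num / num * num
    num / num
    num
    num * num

num / num / num * num

num / num / num * num: 5 trees
num / num: 1 tree
num: 1 tree
num * num: 1 tree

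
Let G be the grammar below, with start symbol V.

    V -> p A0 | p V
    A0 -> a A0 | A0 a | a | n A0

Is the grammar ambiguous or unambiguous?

Witness: p a a

Derivation 1: V ⇒ p A0 ⇒ p a A0 ⇒ p a a
Derivation 2: V ⇒ p A0 ⇒ p A0 a ⇒ p a a

Two distinct leftmost derivations for the same string.

Ambiguous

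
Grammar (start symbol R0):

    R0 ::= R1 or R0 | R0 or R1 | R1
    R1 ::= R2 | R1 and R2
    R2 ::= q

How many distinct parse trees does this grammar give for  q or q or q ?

Parse trees for q or q or q:
  [R0 [R1 [R2 q]] or [R0 [R1 [R2 q]] or [R0 [R1 [R2 q]]]]]
  [R0 [R1 [R2 q]] or [R0 [R0 [R1 [R2 q]]] or [R1 [R2 q]]]]
  [R0 [R0 [R1 [R2 q]] or [R0 [R1 [R2 q]]]] or [R1 [R2 q]]]
  [R0 [R0 [R0 [R1 [R2 q]]] or [R1 [R2 q]]] or [R1 [R2 q]]]

4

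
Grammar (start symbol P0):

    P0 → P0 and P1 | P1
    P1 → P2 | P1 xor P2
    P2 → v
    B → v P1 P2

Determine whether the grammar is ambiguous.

Unambiguous

(B is unreachable from P0, so its rules don't affect L(P0).) This is a standard precedence ladder (P0 over P1 over P2), with each level left-recursive on its own operator ('and' at P0, 'xor' at P1). That structure is LR(1), hence unambiguous.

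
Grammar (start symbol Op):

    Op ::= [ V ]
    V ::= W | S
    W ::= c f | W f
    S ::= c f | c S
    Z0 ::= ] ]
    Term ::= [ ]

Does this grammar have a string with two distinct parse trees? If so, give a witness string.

Ambiguous

Witness: [ c f ]

Derivation 1: Op ⇒ [ V ] ⇒ [ W ] ⇒ [ c f ]
Derivation 2: Op ⇒ [ V ] ⇒ [ S ] ⇒ [ c f ]

Two distinct leftmost derivations for the same string.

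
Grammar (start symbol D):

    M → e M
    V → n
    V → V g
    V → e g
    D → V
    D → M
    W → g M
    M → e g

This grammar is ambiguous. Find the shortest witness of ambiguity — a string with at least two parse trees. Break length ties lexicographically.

length 1: no string has ≥2 trees
length 2: e g has 2 parse trees

Two derivations of e g:
  D ⇒ V ⇒ e g
  D ⇒ M ⇒ e g

e g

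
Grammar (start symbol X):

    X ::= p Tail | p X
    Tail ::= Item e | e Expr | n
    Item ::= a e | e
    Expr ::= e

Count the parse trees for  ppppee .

Parse trees for ppppee:
  [X p [X p [X p [X p [Tail [Item e] e]]]]]
  [X p [X p [X p [X p [Tail e [Expr e]]]]]]

2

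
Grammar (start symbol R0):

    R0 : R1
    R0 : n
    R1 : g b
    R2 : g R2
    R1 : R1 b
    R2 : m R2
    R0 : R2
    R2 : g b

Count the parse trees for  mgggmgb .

1

Parse trees for mgggmgb:
  [R0 [R2 m [R2 g [R2 g [R2 g [R2 m [R2 g b]]]]]]]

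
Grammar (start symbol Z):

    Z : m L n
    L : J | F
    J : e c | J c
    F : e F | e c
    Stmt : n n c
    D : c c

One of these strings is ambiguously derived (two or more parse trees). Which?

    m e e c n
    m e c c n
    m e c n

m e e c n: 1 tree
m e c c n: 1 tree
m e c n: 2 trees

m e c n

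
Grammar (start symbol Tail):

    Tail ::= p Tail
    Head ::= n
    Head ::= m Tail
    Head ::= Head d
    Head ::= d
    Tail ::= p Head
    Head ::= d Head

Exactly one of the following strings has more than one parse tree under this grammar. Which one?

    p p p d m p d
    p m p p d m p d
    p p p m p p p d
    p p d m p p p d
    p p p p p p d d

p p p p p p d d

p p p d m p d: 1 tree
p m p p d m p d: 1 tree
p p p m p p p d: 1 tree
p p d m p p p d: 1 tree
p p p p p p d d: 2 trees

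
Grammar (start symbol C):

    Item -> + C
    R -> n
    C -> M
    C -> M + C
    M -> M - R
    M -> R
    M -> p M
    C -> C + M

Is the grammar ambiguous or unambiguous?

Ambiguous

Witness: n + n

Derivation 1: C ⇒ M + C ⇒ R + C ⇒ n + C ⇒ n + M ⇒ n + R ⇒ n + n
Derivation 2: C ⇒ C + M ⇒ M + M ⇒ R + M ⇒ n + M ⇒ n + R ⇒ n + n

Two distinct leftmost derivations for the same string.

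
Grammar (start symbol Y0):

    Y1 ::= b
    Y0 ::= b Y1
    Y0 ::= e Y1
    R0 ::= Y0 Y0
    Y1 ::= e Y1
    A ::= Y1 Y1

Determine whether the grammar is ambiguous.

Unambiguous

Only Y0, Y1 are reachable from Y0; ignoring the rest: The reachable rules are right-linear with at most one rule per (nonterminal, next-terminal) pair. Each input token forces the next rule, so parsing is deterministic.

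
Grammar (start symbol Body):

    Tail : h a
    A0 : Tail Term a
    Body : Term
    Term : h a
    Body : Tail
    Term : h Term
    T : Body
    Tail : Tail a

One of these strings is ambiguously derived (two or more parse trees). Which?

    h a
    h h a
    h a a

h a

h a: 2 trees
h h a: 1 tree
h a a: 1 tree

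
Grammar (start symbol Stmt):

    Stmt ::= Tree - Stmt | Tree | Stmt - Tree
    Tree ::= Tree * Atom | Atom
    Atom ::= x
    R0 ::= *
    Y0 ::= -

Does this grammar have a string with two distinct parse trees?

Ambiguous

Witness: x - x

Derivation 1: Stmt ⇒ Tree - Stmt ⇒ Atom - Stmt ⇒ x - Stmt ⇒ x - Tree ⇒ x - Atom ⇒ x - x
Derivation 2: Stmt ⇒ Stmt - Tree ⇒ Tree - Tree ⇒ Atom - Tree ⇒ x - Tree ⇒ x - Atom ⇒ x - x

Two distinct leftmost derivations for the same string.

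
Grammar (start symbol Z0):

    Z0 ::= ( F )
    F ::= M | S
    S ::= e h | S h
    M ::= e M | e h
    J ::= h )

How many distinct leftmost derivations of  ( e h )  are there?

2

Parse trees for ( e h ):
  [Z0 ( [F [M e h]] )]
  [Z0 ( [F [S e h]] )]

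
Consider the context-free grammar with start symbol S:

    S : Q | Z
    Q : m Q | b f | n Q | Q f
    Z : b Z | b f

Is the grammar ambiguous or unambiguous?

Ambiguous

Witness: b f

Derivation 1: S ⇒ Q ⇒ b f
Derivation 2: S ⇒ Z ⇒ b f

Two distinct leftmost derivations for the same string.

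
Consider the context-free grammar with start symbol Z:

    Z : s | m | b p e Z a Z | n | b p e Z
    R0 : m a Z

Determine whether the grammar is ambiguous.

Ambiguous

Witness: b p e b p e m a m

Derivation 1: Z ⇒ b p e Z a Z ⇒ b p e b p e Z a Z ⇒ b p e b p e m a Z ⇒ b p e b p e m a m
Derivation 2: Z ⇒ b p e Z ⇒ b p e b p e Z a Z ⇒ b p e b p e m a Z ⇒ b p e b p e m a m

Two distinct leftmost derivations for the same string.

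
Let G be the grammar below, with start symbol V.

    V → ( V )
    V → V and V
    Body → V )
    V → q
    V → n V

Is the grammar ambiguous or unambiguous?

Witness: n q and q

Derivation 1: V ⇒ V and V ⇒ n V and V ⇒ n q and V ⇒ n q and q
Derivation 2: V ⇒ n V ⇒ n V and V ⇒ n q and V ⇒ n q and q

Two distinct leftmost derivations for the same string.

Ambiguous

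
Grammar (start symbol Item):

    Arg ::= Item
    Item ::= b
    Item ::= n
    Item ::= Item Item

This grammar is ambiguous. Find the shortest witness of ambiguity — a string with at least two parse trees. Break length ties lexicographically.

b b b

length 1: no string has ≥2 trees
length 2: no string has ≥2 trees
length 3: b b b has 2 parse trees

Two derivations of b b b:
  Item ⇒ Item Item ⇒ b Item ⇒ b Item Item ⇒ b b Item ⇒ b b b
  Item ⇒ Item Item ⇒ Item Item Item ⇒ b Item Item ⇒ b b Item ⇒ b b b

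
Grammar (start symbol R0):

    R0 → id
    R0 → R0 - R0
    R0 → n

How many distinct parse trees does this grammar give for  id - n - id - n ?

5

Parse trees for id - n - id - n:
  [R0 [R0 id] - [R0 [R0 n] - [R0 [R0 id] - [R0 n]]]]
  [R0 [R0 id] - [R0 [R0 [R0 n] - [R0 id]] - [R0 n]]]
  [R0 [R0 [R0 id] - [R0 n]] - [R0 [R0 id] - [R0 n]]]
  [R0 [R0 [R0 id] - [R0 [R0 n] - [R0 id]]] - [R0 n]]
  [R0 [R0 [R0 [R0 id] - [R0 n]] - [R0 id]] - [R0 n]]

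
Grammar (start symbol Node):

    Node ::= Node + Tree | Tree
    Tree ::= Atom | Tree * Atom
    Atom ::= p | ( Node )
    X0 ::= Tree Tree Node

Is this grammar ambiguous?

(X0 is unreachable from Node, so its rules don't affect L(Node).) This is a standard precedence ladder (Node over Tree over Atom), with each level left-recursive on its own operator ('+' at Node, '*' at Tree). That structure is LR(1), hence unambiguous.

Unambiguous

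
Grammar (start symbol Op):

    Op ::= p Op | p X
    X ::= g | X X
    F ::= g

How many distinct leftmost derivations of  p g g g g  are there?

Parse trees for p g g g g:
  [Op p [X [X g] [X [X g] [X [X g] [X g]]]]]
  [Op p [X [X g] [X [X [X g] [X g]] [X g]]]]
  [Op p [X [X [X g] [X g]] [X [X g] [X g]]]]
  [Op p [X [X [X g] [X [X g] [X g]]] [X g]]]
  [Op p [X [X [X [X g] [X g]] [X g]] [X g]]]

5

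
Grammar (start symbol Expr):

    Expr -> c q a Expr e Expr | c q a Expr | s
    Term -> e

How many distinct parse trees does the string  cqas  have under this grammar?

1

Parse trees for cqas:
  [Expr c q a [Expr s]]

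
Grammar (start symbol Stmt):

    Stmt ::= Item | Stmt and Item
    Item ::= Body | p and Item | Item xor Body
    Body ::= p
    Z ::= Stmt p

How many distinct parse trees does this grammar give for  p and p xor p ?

3

Parse trees for p and p xor p:
  [Stmt [Item p and [Item [Item [Body p]] xor [Body p]]]]
  [Stmt [Item [Item p and [Item [Body p]]] xor [Body p]]]
  [Stmt [Stmt [Item [Body p]]] and [Item [Item [Body p]] xor [Body p]]]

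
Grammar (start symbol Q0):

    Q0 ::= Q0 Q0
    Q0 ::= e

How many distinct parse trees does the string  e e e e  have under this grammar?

Parse trees for e e e e:
  [Q0 [Q0 e] [Q0 [Q0 e] [Q0 [Q0 e] [Q0 e]]]]
  [Q0 [Q0 e] [Q0 [Q0 [Q0 e] [Q0 e]] [Q0 e]]]
  [Q0 [Q0 [Q0 e] [Q0 e]] [Q0 [Q0 e] [Q0 e]]]
  [Q0 [Q0 [Q0 e] [Q0 [Q0 e] [Q0 e]]] [Q0 e]]
  [Q0 [Q0 [Q0 [Q0 e] [Q0 e]] [Q0 e]] [Q0 e]]

5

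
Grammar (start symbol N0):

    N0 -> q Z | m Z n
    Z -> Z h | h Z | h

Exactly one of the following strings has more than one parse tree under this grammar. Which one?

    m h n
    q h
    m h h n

m h h n

m h n: 1 tree
q h: 1 tree
m h h n: 2 trees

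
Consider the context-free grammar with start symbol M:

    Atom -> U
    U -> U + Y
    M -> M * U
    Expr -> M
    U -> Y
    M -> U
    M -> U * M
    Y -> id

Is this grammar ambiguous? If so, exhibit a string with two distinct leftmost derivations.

Ambiguous

Witness: id * id

Derivation 1: M ⇒ M * U ⇒ U * U ⇒ Y * U ⇒ id * U ⇒ id * Y ⇒ id * id
Derivation 2: M ⇒ U * M ⇒ Y * M ⇒ id * M ⇒ id * U ⇒ id * Y ⇒ id * id

Two distinct leftmost derivations for the same string.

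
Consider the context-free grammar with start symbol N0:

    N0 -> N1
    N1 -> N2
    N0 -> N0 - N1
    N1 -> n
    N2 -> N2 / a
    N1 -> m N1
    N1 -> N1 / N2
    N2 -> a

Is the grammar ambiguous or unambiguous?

Ambiguous

Witness: a / a

Derivation 1: N0 ⇒ N1 ⇒ N2 ⇒ N2 / a ⇒ a / a
Derivation 2: N0 ⇒ N1 ⇒ N1 / N2 ⇒ N2 / N2 ⇒ a / N2 ⇒ a / a

Two distinct leftmost derivations for the same string.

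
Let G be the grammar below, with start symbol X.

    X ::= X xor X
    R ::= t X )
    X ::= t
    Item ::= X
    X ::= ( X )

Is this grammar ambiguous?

Ambiguous

Witness: t xor t xor t

Derivation 1: X ⇒ X xor X ⇒ X xor X xor X ⇒ t xor X xor X ⇒ t xor t xor X ⇒ t xor t xor t
Derivation 2: X ⇒ X xor X ⇒ t xor X ⇒ t xor X xor X ⇒ t xor t xor X ⇒ t xor t xor t

Two distinct leftmost derivations for the same string.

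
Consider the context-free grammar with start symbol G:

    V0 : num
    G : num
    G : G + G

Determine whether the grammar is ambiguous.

Witness: num + num + num

Derivation 1: G ⇒ G + G ⇒ num + G ⇒ num + G + G ⇒ num + num + G ⇒ num + num + num
Derivation 2: G ⇒ G + G ⇒ G + G + G ⇒ num + G + G ⇒ num + num + G ⇒ num + num + num

Two distinct leftmost derivations for the same string.

Ambiguous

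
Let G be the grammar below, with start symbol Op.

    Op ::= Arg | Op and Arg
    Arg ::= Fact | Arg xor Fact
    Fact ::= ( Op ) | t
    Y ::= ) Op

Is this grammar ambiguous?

Unambiguous

Only Op, Arg, Fact are reachable from Op; ignoring the rest: The grammar is stratified — Op handles 'and' (left-recursive), Arg handles 'xor', Fact atoms. Each operator has a fixed associativity and precedence level, so every string has one parse.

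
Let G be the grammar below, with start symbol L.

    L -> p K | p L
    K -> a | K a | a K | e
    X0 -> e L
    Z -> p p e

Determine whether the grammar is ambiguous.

Ambiguous

Witness: p a a

Derivation 1: L ⇒ p K ⇒ p K a ⇒ p a a
Derivation 2: L ⇒ p K ⇒ p a K ⇒ p a a

Two distinct leftmost derivations for the same string.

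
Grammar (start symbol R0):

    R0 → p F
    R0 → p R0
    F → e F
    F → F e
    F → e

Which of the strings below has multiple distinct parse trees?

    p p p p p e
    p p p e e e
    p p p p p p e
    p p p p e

p p p e e e

p p p p p e: 1 tree
p p p e e e: 4 trees
p p p p p p e: 1 tree
p p p p e: 1 tree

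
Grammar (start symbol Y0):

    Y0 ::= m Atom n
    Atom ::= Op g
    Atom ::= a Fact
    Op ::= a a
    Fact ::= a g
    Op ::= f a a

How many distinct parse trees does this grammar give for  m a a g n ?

Parse trees for m a a g n:
  [Y0 m [Atom [Op a a] g] n]
  [Y0 m [Atom a [Fact a g]] n]

2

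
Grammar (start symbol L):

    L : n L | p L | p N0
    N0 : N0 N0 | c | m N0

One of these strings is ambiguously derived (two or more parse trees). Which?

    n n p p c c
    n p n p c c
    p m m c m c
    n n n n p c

p m m c m c

n n p p c c: 1 tree
n p n p c c: 1 tree
p m m c m c: 3 trees
n n n n p c: 1 tree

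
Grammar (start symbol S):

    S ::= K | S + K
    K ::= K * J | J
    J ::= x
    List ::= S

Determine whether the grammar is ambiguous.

Unambiguous

(List is unreachable from S, so its rules don't affect L(S).) The grammar is stratified — S handles '+' (left-recursive), K handles '*', J atoms. Each operator has a fixed associativity and precedence level, so every string has one parse.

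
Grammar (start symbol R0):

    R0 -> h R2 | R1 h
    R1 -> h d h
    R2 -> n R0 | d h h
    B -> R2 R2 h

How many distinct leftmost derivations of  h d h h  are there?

2

Parse trees for h d h h:
  [R0 h [R2 d h h]]
  [R0 [R1 h d h] h]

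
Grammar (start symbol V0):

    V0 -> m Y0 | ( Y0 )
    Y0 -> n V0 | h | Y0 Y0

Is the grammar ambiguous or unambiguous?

Witness: m h h h

Derivation 1: V0 ⇒ m Y0 ⇒ m Y0 Y0 ⇒ m h Y0 ⇒ m h Y0 Y0 ⇒ m h h Y0 ⇒ m h h h
Derivation 2: V0 ⇒ m Y0 ⇒ m Y0 Y0 ⇒ m Y0 Y0 Y0 ⇒ m h Y0 Y0 ⇒ m h h Y0 ⇒ m h h h

Two distinct leftmost derivations for the same string.

Ambiguous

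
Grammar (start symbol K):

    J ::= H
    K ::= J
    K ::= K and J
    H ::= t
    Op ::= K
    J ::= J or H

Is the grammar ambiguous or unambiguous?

Only K, J, H are reachable from K; ignoring the rest: K → K and J | J  ;  J → J or H | H  — a left-associative chain with H at the bottom. Each string factors uniquely by precedence.

Unambiguous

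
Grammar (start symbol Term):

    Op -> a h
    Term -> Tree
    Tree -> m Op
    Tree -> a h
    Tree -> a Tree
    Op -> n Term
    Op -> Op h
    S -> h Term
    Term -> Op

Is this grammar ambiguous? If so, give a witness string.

Witness: a h

Derivation 1: Term ⇒ Tree ⇒ a h
Derivation 2: Term ⇒ Op ⇒ a h

Two distinct leftmost derivations for the same string.

Ambiguous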